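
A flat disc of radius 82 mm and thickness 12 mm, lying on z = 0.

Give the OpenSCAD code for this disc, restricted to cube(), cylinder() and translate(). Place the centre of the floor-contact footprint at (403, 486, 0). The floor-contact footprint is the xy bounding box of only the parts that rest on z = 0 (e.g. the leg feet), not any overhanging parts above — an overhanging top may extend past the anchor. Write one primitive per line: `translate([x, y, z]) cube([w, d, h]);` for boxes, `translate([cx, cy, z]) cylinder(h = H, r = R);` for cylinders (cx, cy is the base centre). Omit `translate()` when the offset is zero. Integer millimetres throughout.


translate([403, 486, 0]) cylinder(h = 12, r = 82);


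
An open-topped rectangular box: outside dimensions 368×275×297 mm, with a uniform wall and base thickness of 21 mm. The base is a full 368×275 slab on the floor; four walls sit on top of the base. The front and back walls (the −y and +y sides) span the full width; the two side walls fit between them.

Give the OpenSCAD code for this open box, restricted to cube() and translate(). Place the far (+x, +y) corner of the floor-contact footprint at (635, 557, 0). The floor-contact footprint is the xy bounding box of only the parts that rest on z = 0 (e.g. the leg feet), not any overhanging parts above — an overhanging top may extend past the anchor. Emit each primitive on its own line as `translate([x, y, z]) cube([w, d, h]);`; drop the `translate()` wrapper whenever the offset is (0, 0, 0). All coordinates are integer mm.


translate([267, 282, 0]) cube([368, 275, 21]);
translate([267, 282, 21]) cube([368, 21, 276]);
translate([267, 536, 21]) cube([368, 21, 276]);
translate([267, 303, 21]) cube([21, 233, 276]);
translate([614, 303, 21]) cube([21, 233, 276]);


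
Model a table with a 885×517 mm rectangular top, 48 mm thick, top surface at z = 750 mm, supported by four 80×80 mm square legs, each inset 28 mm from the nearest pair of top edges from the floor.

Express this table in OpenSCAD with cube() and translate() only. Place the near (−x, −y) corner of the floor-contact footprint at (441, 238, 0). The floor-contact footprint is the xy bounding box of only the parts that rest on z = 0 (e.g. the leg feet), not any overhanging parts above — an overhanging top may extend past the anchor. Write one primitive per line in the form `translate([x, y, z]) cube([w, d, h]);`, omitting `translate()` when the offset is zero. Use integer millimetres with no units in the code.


translate([413, 210, 702]) cube([885, 517, 48]);
translate([441, 238, 0]) cube([80, 80, 702]);
translate([1190, 238, 0]) cube([80, 80, 702]);
translate([441, 619, 0]) cube([80, 80, 702]);
translate([1190, 619, 0]) cube([80, 80, 702]);


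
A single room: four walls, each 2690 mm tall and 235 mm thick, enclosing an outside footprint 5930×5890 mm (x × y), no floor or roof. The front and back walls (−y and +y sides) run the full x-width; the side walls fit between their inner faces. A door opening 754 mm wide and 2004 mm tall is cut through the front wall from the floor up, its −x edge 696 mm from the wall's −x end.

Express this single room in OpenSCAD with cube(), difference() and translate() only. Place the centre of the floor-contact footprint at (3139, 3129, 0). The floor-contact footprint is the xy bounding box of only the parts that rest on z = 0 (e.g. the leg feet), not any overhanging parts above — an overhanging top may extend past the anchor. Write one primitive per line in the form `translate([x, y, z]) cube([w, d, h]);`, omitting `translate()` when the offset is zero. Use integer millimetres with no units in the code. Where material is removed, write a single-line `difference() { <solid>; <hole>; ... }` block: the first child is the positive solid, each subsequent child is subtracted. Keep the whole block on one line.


difference() { translate([174, 184, 0]) cube([5930, 235, 2690]); translate([870, 184, 0]) cube([754, 235, 2004]); }
translate([174, 5839, 0]) cube([5930, 235, 2690]);
translate([174, 419, 0]) cube([235, 5420, 2690]);
translate([5869, 419, 0]) cube([235, 5420, 2690]);


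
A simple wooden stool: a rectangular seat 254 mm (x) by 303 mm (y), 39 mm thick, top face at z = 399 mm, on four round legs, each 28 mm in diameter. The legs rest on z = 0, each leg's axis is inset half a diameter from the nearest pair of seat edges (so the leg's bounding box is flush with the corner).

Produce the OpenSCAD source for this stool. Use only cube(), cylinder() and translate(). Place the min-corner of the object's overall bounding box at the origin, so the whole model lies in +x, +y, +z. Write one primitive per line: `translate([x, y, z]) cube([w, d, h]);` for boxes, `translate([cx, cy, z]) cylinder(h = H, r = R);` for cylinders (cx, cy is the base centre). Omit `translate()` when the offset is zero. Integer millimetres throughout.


// leg_h = 399 - 39 = 360
translate([0, 0, 360]) cube([254, 303, 39]);
translate([14, 14, 0]) cylinder(h = 360, r = 14);
translate([240, 14, 0]) cylinder(h = 360, r = 14);
translate([14, 289, 0]) cylinder(h = 360, r = 14);
translate([240, 289, 0]) cylinder(h = 360, r = 14);


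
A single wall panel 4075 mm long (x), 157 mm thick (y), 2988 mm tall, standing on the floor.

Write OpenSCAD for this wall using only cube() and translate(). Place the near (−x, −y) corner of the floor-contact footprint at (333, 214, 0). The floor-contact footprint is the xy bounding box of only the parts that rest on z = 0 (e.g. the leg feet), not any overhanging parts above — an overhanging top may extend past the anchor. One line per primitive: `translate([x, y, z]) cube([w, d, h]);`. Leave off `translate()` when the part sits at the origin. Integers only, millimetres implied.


translate([333, 214, 0]) cube([4075, 157, 2988]);


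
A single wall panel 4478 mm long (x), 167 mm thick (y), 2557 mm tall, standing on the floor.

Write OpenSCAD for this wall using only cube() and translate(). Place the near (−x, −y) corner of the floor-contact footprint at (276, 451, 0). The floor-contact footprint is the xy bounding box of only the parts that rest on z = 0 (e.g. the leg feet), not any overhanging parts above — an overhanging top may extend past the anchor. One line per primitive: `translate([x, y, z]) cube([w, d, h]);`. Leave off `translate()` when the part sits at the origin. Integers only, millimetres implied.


translate([276, 451, 0]) cube([4478, 167, 2557]);


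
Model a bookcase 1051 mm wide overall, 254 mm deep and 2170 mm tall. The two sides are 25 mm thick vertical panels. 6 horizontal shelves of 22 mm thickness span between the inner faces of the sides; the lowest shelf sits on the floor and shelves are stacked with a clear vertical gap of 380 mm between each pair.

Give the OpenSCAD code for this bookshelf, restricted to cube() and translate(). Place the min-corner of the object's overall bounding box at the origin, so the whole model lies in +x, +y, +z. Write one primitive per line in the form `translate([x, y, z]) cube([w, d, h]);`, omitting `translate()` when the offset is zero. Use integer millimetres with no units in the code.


cube([25, 254, 2170]);
translate([1026, 0, 0]) cube([25, 254, 2170]);
translate([25, 0, 0]) cube([1001, 254, 22]);
translate([25, 0, 402]) cube([1001, 254, 22]);
translate([25, 0, 804]) cube([1001, 254, 22]);
translate([25, 0, 1206]) cube([1001, 254, 22]);
translate([25, 0, 1608]) cube([1001, 254, 22]);
translate([25, 0, 2010]) cube([1001, 254, 22]);


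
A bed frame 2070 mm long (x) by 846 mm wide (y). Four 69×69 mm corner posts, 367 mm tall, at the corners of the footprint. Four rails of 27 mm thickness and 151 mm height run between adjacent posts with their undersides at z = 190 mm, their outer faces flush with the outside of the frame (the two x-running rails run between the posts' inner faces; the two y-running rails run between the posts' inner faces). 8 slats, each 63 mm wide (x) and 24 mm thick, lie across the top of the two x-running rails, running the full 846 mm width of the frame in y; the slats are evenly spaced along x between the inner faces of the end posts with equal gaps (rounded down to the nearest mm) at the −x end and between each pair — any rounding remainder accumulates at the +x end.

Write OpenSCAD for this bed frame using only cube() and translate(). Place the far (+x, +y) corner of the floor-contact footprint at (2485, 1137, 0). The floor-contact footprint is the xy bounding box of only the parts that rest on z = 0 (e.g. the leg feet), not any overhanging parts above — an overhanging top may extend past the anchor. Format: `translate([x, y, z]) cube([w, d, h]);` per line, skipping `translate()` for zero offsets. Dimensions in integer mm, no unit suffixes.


translate([415, 291, 0]) cube([69, 69, 367]);
translate([415, 1068, 0]) cube([69, 69, 367]);
translate([2416, 291, 0]) cube([69, 69, 367]);
translate([2416, 1068, 0]) cube([69, 69, 367]);
translate([484, 291, 190]) cube([1932, 27, 151]);
translate([484, 1110, 190]) cube([1932, 27, 151]);
translate([415, 360, 190]) cube([27, 708, 151]);
translate([2458, 360, 190]) cube([27, 708, 151]);
translate([642, 291, 341]) cube([63, 846, 24]);
translate([863, 291, 341]) cube([63, 846, 24]);
translate([1084, 291, 341]) cube([63, 846, 24]);
translate([1305, 291, 341]) cube([63, 846, 24]);
translate([1526, 291, 341]) cube([63, 846, 24]);
translate([1747, 291, 341]) cube([63, 846, 24]);
translate([1968, 291, 341]) cube([63, 846, 24]);
translate([2189, 291, 341]) cube([63, 846, 24]);


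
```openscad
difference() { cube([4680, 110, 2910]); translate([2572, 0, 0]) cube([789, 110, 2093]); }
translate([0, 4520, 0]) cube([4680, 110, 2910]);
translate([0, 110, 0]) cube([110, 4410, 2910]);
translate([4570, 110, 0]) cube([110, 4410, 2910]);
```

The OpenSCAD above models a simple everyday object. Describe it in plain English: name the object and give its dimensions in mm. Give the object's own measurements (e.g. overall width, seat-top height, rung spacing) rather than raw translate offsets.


A single room: four walls, each 2910 mm tall and 110 mm thick, enclosing an outside footprint 4680×4630 mm (x × y), no floor or roof. The front and back walls (−y and +y sides) run the full x-width; the side walls fit between their inner faces. A door opening 789 mm wide and 2093 mm tall is cut through the front wall from the floor up, its −x edge 2572 mm from the wall's −x end.


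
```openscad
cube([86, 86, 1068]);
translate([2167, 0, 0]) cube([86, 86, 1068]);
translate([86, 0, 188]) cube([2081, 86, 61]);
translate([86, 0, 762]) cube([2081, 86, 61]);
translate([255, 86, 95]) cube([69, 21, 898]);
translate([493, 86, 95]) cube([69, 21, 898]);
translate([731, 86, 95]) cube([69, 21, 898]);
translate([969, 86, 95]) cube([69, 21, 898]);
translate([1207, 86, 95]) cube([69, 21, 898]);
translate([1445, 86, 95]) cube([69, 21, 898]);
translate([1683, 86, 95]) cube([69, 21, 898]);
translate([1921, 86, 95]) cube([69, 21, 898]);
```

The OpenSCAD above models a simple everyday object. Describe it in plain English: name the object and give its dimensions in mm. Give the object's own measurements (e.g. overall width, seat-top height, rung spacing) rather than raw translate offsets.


A fence section. Two 86×86 mm posts, 1068 mm tall, stand on the floor with a clear span of 2081 mm between their inner faces. Two horizontal rails of 86×61 mm section span the gap between the posts with their undersides at z = 188 mm and z = 762 mm, flush with the posts' −y face. 8 pickets, each 69 mm wide, 21 mm thick and 898 mm tall, are fixed to the +y face of the rails with their bottoms at z = 95 mm, spaced across the span with a 169 mm gap after the −x post and between neighbouring pickets, with 177 mm left before the +x post.


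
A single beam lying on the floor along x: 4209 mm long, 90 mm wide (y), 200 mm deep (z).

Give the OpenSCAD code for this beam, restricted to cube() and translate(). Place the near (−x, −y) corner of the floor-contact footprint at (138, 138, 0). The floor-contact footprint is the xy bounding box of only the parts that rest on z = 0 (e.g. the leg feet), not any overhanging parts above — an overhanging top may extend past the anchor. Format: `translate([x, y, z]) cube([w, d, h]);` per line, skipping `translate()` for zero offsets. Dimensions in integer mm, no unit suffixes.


translate([138, 138, 0]) cube([4209, 90, 200]);


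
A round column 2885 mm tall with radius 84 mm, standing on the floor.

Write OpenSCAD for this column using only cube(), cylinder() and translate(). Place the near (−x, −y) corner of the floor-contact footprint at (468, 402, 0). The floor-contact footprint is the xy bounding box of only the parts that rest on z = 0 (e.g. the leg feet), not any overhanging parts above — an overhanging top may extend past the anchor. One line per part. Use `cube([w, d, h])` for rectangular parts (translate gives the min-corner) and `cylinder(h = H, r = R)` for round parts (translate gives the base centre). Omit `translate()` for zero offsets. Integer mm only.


translate([552, 486, 0]) cylinder(h = 2885, r = 84);


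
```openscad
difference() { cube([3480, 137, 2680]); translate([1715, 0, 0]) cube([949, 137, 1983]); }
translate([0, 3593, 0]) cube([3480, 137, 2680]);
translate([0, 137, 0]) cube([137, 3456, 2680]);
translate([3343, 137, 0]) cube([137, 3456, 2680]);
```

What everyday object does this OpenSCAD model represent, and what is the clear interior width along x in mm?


A single room. The interior width is 3206 mm.

Four walls enclosing a rectangle with a door in the front wall — a room. Outside width 3480 minus two 137 mm walls gives 3206 mm.


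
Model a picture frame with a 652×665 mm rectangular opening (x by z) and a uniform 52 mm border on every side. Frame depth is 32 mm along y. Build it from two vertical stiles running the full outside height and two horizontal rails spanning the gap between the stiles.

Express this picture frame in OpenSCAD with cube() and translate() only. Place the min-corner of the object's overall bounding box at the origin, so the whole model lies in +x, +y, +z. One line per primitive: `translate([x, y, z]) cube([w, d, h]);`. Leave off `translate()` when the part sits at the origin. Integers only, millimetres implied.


cube([52, 32, 769]);
translate([704, 0, 0]) cube([52, 32, 769]);
translate([52, 0, 0]) cube([652, 32, 52]);
translate([52, 0, 717]) cube([652, 32, 52]);


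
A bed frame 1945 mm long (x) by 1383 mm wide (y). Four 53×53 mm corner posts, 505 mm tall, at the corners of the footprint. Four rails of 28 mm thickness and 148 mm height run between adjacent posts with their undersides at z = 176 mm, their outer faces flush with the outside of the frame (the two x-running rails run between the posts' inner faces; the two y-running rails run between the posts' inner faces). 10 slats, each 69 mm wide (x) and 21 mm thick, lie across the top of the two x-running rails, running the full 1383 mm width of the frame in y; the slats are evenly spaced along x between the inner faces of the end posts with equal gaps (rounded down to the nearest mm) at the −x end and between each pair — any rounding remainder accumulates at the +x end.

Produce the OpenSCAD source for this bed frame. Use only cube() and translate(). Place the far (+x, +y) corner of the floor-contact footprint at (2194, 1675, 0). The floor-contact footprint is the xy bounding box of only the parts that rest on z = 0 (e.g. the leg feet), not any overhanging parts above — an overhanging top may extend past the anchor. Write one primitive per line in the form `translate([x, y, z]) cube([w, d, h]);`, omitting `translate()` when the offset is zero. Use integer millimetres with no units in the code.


translate([249, 292, 0]) cube([53, 53, 505]);
translate([249, 1622, 0]) cube([53, 53, 505]);
translate([2141, 292, 0]) cube([53, 53, 505]);
translate([2141, 1622, 0]) cube([53, 53, 505]);
translate([302, 292, 176]) cube([1839, 28, 148]);
translate([302, 1647, 176]) cube([1839, 28, 148]);
translate([249, 345, 176]) cube([28, 1277, 148]);
translate([2166, 345, 176]) cube([28, 1277, 148]);
translate([406, 292, 324]) cube([69, 1383, 21]);
translate([579, 292, 324]) cube([69, 1383, 21]);
translate([752, 292, 324]) cube([69, 1383, 21]);
translate([925, 292, 324]) cube([69, 1383, 21]);
translate([1098, 292, 324]) cube([69, 1383, 21]);
translate([1271, 292, 324]) cube([69, 1383, 21]);
translate([1444, 292, 324]) cube([69, 1383, 21]);
translate([1617, 292, 324]) cube([69, 1383, 21]);
translate([1790, 292, 324]) cube([69, 1383, 21]);
translate([1963, 292, 324]) cube([69, 1383, 21]);


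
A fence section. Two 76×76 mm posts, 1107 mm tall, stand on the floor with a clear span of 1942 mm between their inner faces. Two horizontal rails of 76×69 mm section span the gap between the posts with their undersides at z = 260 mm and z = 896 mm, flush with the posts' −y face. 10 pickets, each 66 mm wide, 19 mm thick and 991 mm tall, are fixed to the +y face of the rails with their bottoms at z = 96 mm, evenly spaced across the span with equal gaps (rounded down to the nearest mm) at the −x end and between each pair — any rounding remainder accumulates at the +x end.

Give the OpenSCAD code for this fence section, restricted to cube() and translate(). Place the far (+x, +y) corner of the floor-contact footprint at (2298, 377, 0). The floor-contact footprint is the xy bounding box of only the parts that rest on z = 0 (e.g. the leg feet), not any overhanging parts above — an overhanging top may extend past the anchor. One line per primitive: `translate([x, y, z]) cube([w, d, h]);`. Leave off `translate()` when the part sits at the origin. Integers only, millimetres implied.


translate([204, 301, 0]) cube([76, 76, 1107]);
translate([2222, 301, 0]) cube([76, 76, 1107]);
translate([280, 301, 260]) cube([1942, 76, 69]);
translate([280, 301, 896]) cube([1942, 76, 69]);
translate([396, 377, 96]) cube([66, 19, 991]);
translate([578, 377, 96]) cube([66, 19, 991]);
translate([760, 377, 96]) cube([66, 19, 991]);
translate([942, 377, 96]) cube([66, 19, 991]);
translate([1124, 377, 96]) cube([66, 19, 991]);
translate([1306, 377, 96]) cube([66, 19, 991]);
translate([1488, 377, 96]) cube([66, 19, 991]);
translate([1670, 377, 96]) cube([66, 19, 991]);
translate([1852, 377, 96]) cube([66, 19, 991]);
translate([2034, 377, 96]) cube([66, 19, 991]);


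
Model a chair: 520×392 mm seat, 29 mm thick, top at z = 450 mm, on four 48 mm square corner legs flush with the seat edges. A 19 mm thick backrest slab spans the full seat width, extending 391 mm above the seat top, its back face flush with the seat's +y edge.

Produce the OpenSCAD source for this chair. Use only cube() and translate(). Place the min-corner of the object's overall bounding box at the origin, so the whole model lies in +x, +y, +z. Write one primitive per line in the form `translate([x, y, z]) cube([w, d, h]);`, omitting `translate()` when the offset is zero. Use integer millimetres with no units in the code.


// leg_h = 450 - 29 = 421
translate([0, 0, 421]) cube([520, 392, 29]);
cube([48, 48, 421]);
translate([472, 0, 0]) cube([48, 48, 421]);
translate([0, 344, 0]) cube([48, 48, 421]);
translate([472, 344, 0]) cube([48, 48, 421]);
translate([0, 373, 450]) cube([520, 19, 391]);


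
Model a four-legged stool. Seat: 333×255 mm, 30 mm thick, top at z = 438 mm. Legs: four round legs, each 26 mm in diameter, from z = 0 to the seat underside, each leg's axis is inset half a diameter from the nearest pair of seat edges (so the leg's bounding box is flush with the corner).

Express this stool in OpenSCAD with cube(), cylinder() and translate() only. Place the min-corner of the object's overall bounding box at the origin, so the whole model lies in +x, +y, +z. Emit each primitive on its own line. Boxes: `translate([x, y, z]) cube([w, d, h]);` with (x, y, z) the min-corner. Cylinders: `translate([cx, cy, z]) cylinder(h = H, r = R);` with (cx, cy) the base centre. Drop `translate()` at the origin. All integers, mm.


translate([0, 0, 408]) cube([333, 255, 30]);
translate([13, 13, 0]) cylinder(h = 408, r = 13);
translate([320, 13, 0]) cylinder(h = 408, r = 13);
translate([13, 242, 0]) cylinder(h = 408, r = 13);
translate([320, 242, 0]) cylinder(h = 408, r = 13);


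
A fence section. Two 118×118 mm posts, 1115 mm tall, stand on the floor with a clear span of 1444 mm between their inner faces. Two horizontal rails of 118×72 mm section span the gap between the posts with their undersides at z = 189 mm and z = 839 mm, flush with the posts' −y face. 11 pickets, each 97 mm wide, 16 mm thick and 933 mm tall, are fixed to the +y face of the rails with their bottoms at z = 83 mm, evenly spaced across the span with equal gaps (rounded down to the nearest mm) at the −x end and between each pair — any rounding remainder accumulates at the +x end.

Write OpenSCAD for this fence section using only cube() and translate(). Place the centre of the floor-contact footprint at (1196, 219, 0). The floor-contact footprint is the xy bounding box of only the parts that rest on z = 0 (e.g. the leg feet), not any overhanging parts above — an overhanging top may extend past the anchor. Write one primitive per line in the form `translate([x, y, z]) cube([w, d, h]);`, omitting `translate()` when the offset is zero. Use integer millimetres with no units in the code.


translate([356, 160, 0]) cube([118, 118, 1115]);
translate([1918, 160, 0]) cube([118, 118, 1115]);
translate([474, 160, 189]) cube([1444, 118, 72]);
translate([474, 160, 839]) cube([1444, 118, 72]);
translate([505, 278, 83]) cube([97, 16, 933]);
translate([633, 278, 83]) cube([97, 16, 933]);
translate([761, 278, 83]) cube([97, 16, 933]);
translate([889, 278, 83]) cube([97, 16, 933]);
translate([1017, 278, 83]) cube([97, 16, 933]);
translate([1145, 278, 83]) cube([97, 16, 933]);
translate([1273, 278, 83]) cube([97, 16, 933]);
translate([1401, 278, 83]) cube([97, 16, 933]);
translate([1529, 278, 83]) cube([97, 16, 933]);
translate([1657, 278, 83]) cube([97, 16, 933]);
translate([1785, 278, 83]) cube([97, 16, 933]);


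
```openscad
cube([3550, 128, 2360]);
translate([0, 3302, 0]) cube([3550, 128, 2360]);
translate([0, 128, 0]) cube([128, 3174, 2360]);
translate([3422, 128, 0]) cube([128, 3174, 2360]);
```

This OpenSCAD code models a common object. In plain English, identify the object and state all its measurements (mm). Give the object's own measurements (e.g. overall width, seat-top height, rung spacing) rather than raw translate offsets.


The wall frame of a small rectangular building: four walls, each 2360 mm tall and 128 mm thick, enclosing a footprint 3550 mm (x) by 3430 mm (y) outside-to-outside, with no floor or roof. The front and back walls (the −y and +y sides) span the full width; the two side walls fit between them.


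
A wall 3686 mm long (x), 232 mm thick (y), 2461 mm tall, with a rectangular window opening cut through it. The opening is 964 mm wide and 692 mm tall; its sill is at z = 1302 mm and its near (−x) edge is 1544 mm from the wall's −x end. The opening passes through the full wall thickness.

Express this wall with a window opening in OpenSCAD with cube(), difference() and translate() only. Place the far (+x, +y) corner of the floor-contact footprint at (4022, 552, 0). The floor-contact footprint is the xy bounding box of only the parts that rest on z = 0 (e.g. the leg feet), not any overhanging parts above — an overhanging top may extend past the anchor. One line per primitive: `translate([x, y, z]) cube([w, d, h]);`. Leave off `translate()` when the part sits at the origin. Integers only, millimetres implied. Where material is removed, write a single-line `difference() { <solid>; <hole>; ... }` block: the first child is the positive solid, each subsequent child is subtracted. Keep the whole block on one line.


difference() { translate([336, 320, 0]) cube([3686, 232, 2461]); translate([1880, 320, 1302]) cube([964, 232, 692]); }


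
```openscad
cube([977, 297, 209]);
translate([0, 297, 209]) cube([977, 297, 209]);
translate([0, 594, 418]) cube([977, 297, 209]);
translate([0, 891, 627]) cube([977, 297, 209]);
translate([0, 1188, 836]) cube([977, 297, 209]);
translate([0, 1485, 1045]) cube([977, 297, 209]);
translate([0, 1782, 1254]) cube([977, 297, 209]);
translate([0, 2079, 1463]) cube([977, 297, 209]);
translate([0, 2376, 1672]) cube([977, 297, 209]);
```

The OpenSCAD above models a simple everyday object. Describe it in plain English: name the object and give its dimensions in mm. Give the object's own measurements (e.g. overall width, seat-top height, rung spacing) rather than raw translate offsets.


A straight staircase of 9 solid steps. Each step is 977 mm wide (x), 297 mm deep (y, the going) and 209 mm tall (the rise). The first step rests on the floor; each subsequent step sits one going further in +y and one rise higher in +z, directly behind and above the previous step with no overlap.


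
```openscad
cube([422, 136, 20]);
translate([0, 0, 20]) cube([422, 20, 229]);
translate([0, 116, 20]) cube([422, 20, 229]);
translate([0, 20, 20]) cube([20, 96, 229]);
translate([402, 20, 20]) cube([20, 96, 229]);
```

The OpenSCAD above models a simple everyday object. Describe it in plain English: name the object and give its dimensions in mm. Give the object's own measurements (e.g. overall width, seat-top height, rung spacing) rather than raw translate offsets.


An open-topped rectangular box: outside dimensions 422×136×249 mm, with a uniform wall and base thickness of 20 mm. The base is a full 422×136 slab on the floor; four walls sit on top of the base. The front and back walls (the −y and +y sides) span the full width; the two side walls fit between them.


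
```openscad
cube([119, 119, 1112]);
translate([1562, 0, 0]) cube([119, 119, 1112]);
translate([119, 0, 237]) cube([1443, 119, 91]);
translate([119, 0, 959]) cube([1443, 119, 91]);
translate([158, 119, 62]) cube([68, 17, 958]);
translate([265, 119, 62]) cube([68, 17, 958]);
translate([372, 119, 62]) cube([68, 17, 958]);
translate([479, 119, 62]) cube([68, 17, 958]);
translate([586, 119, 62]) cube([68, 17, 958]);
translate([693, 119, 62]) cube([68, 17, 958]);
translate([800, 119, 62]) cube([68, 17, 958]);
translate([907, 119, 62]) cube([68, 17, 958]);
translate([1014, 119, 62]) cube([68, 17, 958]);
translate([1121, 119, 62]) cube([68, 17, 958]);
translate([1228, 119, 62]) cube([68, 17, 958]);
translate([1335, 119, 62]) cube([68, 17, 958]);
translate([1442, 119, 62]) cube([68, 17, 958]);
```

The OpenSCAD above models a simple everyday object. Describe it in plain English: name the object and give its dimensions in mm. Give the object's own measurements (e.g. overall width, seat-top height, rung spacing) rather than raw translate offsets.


A fence section. Two 119×119 mm posts, 1112 mm tall, stand on the floor with a clear span of 1443 mm between their inner faces. Two horizontal rails of 119×91 mm section span the gap between the posts with their undersides at z = 237 mm and z = 959 mm, flush with the posts' −y face. 13 pickets, each 68 mm wide, 17 mm thick and 958 mm tall, are fixed to the +y face of the rails with their bottoms at z = 62 mm, spaced across the span with a 39 mm gap after the −x post and between neighbouring pickets, with 52 mm left before the +x post.


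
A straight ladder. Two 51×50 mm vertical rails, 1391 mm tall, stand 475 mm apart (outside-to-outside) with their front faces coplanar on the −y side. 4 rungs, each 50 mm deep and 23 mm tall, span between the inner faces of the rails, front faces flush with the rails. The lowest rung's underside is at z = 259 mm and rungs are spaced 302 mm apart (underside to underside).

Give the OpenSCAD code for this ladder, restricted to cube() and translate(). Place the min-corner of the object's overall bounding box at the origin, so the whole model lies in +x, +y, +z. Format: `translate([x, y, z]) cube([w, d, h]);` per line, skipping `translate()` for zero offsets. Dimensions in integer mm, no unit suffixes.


cube([51, 50, 1391]);
translate([424, 0, 0]) cube([51, 50, 1391]);
translate([51, 0, 259]) cube([373, 50, 23]);
translate([51, 0, 561]) cube([373, 50, 23]);
translate([51, 0, 863]) cube([373, 50, 23]);
translate([51, 0, 1165]) cube([373, 50, 23]);


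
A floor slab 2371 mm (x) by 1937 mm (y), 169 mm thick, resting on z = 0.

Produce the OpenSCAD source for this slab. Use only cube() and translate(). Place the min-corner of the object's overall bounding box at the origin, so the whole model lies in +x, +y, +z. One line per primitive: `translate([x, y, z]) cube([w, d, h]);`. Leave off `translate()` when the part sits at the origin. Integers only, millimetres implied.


cube([2371, 1937, 169]);


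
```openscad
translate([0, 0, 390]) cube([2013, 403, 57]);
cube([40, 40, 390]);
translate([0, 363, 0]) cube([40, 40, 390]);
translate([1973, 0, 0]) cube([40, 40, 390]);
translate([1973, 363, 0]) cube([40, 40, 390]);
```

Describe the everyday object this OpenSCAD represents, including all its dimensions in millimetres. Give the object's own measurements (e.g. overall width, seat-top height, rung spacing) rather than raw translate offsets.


A long wooden bench with a 2013 mm (x) × 403 mm (y) seat, 57 mm thick, its top surface 447 mm above the floor. Four 40 mm square legs at the seat corners, flush with the edges, run from z = 0 to the seat underside.


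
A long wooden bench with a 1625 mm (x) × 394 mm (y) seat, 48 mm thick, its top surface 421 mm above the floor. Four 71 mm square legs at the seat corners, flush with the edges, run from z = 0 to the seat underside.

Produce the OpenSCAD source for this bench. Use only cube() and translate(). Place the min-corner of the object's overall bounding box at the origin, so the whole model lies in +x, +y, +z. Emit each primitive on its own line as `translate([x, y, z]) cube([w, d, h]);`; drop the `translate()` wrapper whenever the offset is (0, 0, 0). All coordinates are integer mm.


translate([0, 0, 373]) cube([1625, 394, 48]);
cube([71, 71, 373]);
translate([0, 323, 0]) cube([71, 71, 373]);
translate([1554, 0, 0]) cube([71, 71, 373]);
translate([1554, 323, 0]) cube([71, 71, 373]);


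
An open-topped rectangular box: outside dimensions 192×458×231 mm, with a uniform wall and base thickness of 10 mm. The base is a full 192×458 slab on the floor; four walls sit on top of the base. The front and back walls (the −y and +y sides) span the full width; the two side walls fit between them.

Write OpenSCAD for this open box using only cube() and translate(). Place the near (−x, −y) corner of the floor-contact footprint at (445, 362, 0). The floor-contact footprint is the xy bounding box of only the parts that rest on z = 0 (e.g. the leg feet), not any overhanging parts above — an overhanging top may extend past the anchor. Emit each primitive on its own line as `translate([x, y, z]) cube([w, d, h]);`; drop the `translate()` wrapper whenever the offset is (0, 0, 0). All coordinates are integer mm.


translate([445, 362, 0]) cube([192, 458, 10]);
translate([445, 362, 10]) cube([192, 10, 221]);
translate([445, 810, 10]) cube([192, 10, 221]);
translate([445, 372, 10]) cube([10, 438, 221]);
translate([627, 372, 10]) cube([10, 438, 221]);


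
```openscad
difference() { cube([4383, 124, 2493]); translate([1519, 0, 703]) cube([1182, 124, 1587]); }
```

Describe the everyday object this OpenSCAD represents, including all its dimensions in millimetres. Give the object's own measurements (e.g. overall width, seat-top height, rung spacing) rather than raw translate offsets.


A wall 4383 mm long (x), 124 mm thick (y), 2493 mm tall, with a rectangular window opening cut through it. The opening is 1182 mm wide and 1587 mm tall; its sill is at z = 703 mm and its near (−x) edge is 1519 mm from the wall's −x end. The opening passes through the full wall thickness.


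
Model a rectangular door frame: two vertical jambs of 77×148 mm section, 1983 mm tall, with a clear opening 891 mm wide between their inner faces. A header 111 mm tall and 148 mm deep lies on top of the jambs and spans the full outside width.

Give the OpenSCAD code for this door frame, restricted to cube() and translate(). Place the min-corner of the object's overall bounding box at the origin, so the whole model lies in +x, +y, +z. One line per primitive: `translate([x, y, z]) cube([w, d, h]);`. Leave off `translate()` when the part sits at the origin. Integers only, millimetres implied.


cube([77, 148, 1983]);
translate([968, 0, 0]) cube([77, 148, 1983]);
translate([0, 0, 1983]) cube([1045, 148, 111]);


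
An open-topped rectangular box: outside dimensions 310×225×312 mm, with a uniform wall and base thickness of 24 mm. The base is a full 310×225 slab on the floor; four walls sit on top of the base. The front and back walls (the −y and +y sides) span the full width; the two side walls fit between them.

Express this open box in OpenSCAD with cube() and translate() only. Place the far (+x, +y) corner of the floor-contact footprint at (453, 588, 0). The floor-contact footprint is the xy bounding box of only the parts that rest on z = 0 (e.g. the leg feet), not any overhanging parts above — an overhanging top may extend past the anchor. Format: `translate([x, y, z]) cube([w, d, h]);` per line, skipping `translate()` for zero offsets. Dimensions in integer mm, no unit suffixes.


translate([143, 363, 0]) cube([310, 225, 24]);
translate([143, 363, 24]) cube([310, 24, 288]);
translate([143, 564, 24]) cube([310, 24, 288]);
translate([143, 387, 24]) cube([24, 177, 288]);
translate([429, 387, 24]) cube([24, 177, 288]);


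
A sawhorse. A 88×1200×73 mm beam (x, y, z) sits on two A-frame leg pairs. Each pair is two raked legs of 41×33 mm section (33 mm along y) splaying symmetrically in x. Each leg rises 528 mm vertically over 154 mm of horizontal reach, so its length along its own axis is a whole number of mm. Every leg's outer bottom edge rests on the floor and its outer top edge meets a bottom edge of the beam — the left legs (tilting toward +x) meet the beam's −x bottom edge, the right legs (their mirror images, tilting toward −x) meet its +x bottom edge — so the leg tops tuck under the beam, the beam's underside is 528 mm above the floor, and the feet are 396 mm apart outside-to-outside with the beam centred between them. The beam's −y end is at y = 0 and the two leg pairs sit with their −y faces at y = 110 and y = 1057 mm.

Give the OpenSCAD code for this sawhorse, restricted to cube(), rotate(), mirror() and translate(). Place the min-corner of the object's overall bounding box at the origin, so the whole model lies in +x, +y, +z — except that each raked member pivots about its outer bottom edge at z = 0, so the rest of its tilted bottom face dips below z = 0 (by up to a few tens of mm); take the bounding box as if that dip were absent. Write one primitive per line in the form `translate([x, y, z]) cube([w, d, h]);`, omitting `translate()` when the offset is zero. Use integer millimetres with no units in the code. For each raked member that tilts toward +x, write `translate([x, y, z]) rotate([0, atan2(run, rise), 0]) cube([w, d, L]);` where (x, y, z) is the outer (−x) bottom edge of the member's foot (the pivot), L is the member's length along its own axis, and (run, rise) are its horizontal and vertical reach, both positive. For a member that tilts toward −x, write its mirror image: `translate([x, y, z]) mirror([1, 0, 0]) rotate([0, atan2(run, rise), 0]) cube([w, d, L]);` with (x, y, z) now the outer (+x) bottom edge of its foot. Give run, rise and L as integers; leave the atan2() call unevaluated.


translate([154, 0, 528]) cube([88, 1200, 73]);
translate([0, 110, 0]) rotate([0, atan2(154, 528), 0]) cube([41, 33, 550]);
translate([396, 110, 0]) mirror([1, 0, 0]) rotate([0, atan2(154, 528), 0]) cube([41, 33, 550]);
translate([0, 1057, 0]) rotate([0, atan2(154, 528), 0]) cube([41, 33, 550]);
translate([396, 1057, 0]) mirror([1, 0, 0]) rotate([0, atan2(154, 528), 0]) cube([41, 33, 550]);


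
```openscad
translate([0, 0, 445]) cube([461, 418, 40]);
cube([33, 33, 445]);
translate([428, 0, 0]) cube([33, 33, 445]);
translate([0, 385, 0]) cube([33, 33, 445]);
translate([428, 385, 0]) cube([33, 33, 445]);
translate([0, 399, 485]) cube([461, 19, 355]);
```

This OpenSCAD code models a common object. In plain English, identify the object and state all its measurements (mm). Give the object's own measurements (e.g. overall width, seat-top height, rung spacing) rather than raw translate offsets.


A chair. The seat is a 461×418×40 mm slab with its top at z = 485 mm, on four 33×33 mm corner legs (flush with the seat edges, standing on z = 0). A flat backrest 19 mm thick, 355 mm tall, spans the full seat width and rises from the seat top along its +y edge, rear face flush with the rear of the seat.


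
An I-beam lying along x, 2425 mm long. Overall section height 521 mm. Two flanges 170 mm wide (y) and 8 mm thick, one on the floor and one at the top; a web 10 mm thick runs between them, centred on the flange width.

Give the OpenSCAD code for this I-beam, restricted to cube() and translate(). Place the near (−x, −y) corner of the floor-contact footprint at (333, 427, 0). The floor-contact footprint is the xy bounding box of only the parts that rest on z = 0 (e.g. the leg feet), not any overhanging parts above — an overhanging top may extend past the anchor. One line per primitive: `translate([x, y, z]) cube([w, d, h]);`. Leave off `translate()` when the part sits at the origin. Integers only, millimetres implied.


translate([333, 427, 0]) cube([2425, 170, 8]);
translate([333, 507, 8]) cube([2425, 10, 505]);
translate([333, 427, 513]) cube([2425, 170, 8]);


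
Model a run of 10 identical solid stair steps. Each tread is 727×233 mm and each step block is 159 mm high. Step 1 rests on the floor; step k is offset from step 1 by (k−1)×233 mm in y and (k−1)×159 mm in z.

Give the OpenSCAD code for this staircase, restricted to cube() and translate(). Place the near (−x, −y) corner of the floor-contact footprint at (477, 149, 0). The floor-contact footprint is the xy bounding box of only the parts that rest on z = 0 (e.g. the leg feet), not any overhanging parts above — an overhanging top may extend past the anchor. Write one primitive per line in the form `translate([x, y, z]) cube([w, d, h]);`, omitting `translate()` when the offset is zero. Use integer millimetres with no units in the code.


translate([477, 149, 0]) cube([727, 233, 159]);
translate([477, 382, 159]) cube([727, 233, 159]);
translate([477, 615, 318]) cube([727, 233, 159]);
translate([477, 848, 477]) cube([727, 233, 159]);
translate([477, 1081, 636]) cube([727, 233, 159]);
translate([477, 1314, 795]) cube([727, 233, 159]);
translate([477, 1547, 954]) cube([727, 233, 159]);
translate([477, 1780, 1113]) cube([727, 233, 159]);
translate([477, 2013, 1272]) cube([727, 233, 159]);
translate([477, 2246, 1431]) cube([727, 233, 159]);


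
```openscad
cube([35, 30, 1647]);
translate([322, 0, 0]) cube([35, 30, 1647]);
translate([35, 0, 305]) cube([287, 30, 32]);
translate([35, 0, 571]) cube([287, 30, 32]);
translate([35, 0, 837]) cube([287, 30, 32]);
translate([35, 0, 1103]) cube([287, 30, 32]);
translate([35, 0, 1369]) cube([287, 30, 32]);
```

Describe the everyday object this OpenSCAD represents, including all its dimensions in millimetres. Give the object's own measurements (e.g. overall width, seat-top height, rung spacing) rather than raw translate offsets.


A straight ladder. Two 35×30 mm vertical rails, 1647 mm tall, stand 357 mm apart (outside-to-outside) with their front faces coplanar on the −y side. 5 rungs, each 30 mm deep and 32 mm tall, span between the inner faces of the rails, front faces flush with the rails. The lowest rung's underside is at z = 305 mm and rungs are spaced 266 mm apart (underside to underside).


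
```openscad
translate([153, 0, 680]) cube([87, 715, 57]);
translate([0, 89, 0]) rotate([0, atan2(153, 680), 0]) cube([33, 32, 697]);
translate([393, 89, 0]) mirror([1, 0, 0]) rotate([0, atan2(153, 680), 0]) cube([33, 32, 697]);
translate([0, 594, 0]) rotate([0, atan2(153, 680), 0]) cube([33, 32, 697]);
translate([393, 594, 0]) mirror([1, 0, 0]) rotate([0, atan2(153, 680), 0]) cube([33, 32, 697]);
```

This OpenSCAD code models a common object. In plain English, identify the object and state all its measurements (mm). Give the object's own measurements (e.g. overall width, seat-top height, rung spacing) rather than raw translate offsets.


A sawhorse. A 87×715×57 mm beam (x, y, z) sits on two A-frame leg pairs. Each pair is two raked legs of 33×32 mm section (32 mm along y) splaying symmetrically in x. Each leg rises 680 mm vertically over 153 mm of horizontal reach and is 697 mm long along its own axis. Every leg's outer bottom edge rests on the floor and its outer top edge meets a bottom edge of the beam — the left legs (tilting toward +x) meet the beam's −x bottom edge, the right legs (their mirror images, tilting toward −x) meet its +x bottom edge — so the leg tops tuck under the beam, the beam's underside is 680 mm above the floor, and the feet are 393 mm apart outside-to-outside with the beam centred between them. The two leg pairs are set in 89 mm from either end of the beam.
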